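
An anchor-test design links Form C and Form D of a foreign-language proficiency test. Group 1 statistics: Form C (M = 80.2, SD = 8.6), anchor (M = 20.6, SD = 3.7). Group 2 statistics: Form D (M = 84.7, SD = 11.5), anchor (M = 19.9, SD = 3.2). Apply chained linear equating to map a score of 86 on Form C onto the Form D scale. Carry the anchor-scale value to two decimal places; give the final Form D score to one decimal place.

Form C → anchor (Group 1): v = (3.7/8.6)(86 − 80.2) + 20.6 = 23.10
anchor → Form D (Group 2): y = (11.5/3.2)(23.10 − 19.9) + 84.7 = 96.2

96.2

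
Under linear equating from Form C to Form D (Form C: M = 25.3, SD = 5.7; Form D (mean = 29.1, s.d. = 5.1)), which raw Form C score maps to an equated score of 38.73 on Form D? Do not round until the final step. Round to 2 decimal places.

Invert y = (SD_Y/SD_X)(x − M_X) + M_Y:
x = (SD_X/SD_Y)(y − M_Y) + M_X = (5.7/5.1)(38.73 − 29.1) + 25.3
x = 1.117647 × 9.630 + 25.3 = 36.06

36.06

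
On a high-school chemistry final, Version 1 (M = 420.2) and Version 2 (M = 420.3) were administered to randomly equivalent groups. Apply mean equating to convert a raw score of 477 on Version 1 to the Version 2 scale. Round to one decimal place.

477.1

Mean equating: y = x + (M_Y − M_X) = 477 + (420.3 − 420.2) = 477.1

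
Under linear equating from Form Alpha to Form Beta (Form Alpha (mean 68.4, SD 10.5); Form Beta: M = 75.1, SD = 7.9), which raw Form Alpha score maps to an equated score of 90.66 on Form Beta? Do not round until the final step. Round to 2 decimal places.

89.08

Invert y = (SD_Y/SD_X)(x − M_X) + M_Y:
x = (SD_X/SD_Y)(y − M_Y) + M_X = (10.5/7.9)(90.66 − 75.1) + 68.4
x = 1.329114 × 15.560 + 68.4 = 89.08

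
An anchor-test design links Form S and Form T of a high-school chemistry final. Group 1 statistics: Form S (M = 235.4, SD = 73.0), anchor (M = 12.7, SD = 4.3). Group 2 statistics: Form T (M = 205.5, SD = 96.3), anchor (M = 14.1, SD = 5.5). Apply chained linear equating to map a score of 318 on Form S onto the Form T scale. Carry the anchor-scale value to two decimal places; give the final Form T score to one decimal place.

266.3

Form S → anchor (Group 1): v = (4.3/73.0)(318 − 235.4) + 12.7 = 17.57
anchor → Form T (Group 2): y = (96.3/5.5)(17.57 − 14.1) + 205.5 = 266.3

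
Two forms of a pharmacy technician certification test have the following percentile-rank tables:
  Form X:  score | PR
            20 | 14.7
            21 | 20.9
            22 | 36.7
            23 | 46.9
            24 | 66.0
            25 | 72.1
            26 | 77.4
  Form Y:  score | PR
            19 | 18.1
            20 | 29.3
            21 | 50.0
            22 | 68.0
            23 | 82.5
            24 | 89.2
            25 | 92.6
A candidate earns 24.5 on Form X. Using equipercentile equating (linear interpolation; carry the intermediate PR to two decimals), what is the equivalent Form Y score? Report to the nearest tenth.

PR of 24.5 on Form X: 66.0 + (24.5 − 24)/(25 − 24) × (72.1 − 66.0) = 69.05
On Form Y, PR 69.05 falls between score 22 (PR 68.0) and 23 (PR 82.5).
Interpolate: 22 + (69.05 − 68.0)/(82.5 − 68.0) × (23 − 22) = 22.1

22.1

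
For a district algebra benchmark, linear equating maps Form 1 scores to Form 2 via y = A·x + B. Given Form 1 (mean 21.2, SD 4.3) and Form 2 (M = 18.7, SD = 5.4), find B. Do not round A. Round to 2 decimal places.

A = SD_Y / SD_X = 5.4 / 4.3 = 1.255814
B = M_Y − A·M_X = 18.7 − 1.255814 × 21.2 = -7.92

-7.92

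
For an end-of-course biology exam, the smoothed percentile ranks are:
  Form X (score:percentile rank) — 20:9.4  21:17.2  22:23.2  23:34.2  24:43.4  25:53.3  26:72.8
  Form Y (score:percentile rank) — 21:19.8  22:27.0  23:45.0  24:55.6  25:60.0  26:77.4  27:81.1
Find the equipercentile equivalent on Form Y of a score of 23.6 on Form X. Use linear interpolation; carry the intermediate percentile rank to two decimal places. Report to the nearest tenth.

22.7

PR of 23.6 on Form X: 34.2 + (23.6 − 23)/(24 − 23) × (43.4 − 34.2) = 39.72
On Form Y, PR 39.72 falls between score 22 (PR 27.0) and 23 (PR 45.0).
Interpolate: 22 + (39.72 − 27.0)/(45.0 − 27.0) × (23 − 22) = 22.7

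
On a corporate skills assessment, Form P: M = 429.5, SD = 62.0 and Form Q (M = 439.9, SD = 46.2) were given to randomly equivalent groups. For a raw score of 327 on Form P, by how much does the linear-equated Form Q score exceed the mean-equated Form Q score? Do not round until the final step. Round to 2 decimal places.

Mean-equated: 327 + (439.9 − 429.5) = 337.40
Linear-equated: (46.2/62.0)(327 − 429.5) + 439.9 = 363.521
Difference = 363.521 − 337.40 = 26.12

26.12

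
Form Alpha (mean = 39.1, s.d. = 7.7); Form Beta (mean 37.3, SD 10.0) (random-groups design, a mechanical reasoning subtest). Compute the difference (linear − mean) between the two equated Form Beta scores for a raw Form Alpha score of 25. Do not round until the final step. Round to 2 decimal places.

-4.21

Mean-equated: 25 + (37.3 − 39.1) = 23.20
Linear-equated: (10.0/7.7)(25 − 39.1) + 37.3 = 18.988
Difference = 18.988 − 23.20 = -4.21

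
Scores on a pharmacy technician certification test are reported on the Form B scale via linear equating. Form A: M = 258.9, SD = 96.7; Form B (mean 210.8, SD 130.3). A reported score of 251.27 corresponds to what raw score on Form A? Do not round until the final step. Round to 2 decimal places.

Invert y = (SD_Y/SD_X)(x − M_X) + M_Y:
x = (SD_X/SD_Y)(y − M_Y) + M_X = (96.7/130.3)(251.27 − 210.8) + 258.9
x = 0.742134 × 40.470 + 258.9 = 288.93

288.93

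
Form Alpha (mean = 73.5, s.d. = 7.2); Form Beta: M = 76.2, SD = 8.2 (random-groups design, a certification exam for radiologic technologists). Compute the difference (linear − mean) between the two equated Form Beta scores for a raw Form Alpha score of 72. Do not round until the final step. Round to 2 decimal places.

Mean-equated: 72 + (76.2 − 73.5) = 74.70
Linear-equated: (8.2/7.2)(72 − 73.5) + 76.2 = 74.492
Difference = 74.492 − 74.70 = -0.21

-0.21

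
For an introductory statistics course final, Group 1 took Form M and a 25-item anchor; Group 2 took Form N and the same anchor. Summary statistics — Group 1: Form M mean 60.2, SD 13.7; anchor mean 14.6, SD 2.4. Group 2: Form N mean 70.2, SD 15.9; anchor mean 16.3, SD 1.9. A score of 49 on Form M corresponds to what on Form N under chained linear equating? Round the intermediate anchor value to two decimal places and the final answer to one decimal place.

Form M → anchor (Group 1): v = (2.4/13.7)(49 − 60.2) + 14.6 = 12.64
anchor → Form N (Group 2): y = (15.9/1.9)(12.64 − 16.3) + 70.2 = 39.6

39.6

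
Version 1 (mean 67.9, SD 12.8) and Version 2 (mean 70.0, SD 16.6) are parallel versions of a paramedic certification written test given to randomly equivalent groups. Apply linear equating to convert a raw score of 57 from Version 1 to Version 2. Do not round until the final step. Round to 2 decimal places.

Linear equating: y = (SD_Y/SD_X)(x − M_X) + M_Y
y = (16.6/12.8)(57 − 67.9) + 70.0
y = 1.296875 × -10.9 + 70.0 = -14.1359 + 70.0 = 55.86

55.86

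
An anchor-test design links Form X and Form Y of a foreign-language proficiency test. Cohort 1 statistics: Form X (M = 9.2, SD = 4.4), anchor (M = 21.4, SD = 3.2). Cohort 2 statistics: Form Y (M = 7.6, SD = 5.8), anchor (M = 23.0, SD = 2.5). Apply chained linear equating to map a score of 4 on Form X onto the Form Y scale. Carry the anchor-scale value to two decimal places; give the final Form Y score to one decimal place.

-4.9

Form X → anchor (Cohort 1): v = (3.2/4.4)(4 − 9.2) + 21.4 = 17.62
anchor → Form Y (Cohort 2): y = (5.8/2.5)(17.62 − 23.0) + 7.6 = -4.9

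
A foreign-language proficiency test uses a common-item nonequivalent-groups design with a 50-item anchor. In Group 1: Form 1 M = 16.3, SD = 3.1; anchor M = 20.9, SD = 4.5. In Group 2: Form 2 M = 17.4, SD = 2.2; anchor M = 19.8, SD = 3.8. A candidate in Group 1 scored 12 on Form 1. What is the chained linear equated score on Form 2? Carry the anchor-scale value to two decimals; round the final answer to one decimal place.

Form 1 → anchor (Group 1): v = (4.5/3.1)(12 − 16.3) + 20.9 = 14.66
anchor → Form 2 (Group 2): y = (2.2/3.8)(14.66 − 19.8) + 17.4 = 14.4

14.4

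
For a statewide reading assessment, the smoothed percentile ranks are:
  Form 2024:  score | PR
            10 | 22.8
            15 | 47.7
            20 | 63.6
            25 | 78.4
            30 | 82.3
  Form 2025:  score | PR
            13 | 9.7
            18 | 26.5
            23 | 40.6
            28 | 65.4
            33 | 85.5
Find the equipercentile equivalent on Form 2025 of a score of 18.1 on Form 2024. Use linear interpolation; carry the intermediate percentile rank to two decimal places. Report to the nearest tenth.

26.4

PR of 18.1 on Form 2024: 47.7 + (18.1 − 15)/(20 − 15) × (63.6 − 47.7) = 57.56
On Form 2025, PR 57.56 falls between score 23 (PR 40.6) and 28 (PR 65.4).
Interpolate: 23 + (57.56 − 40.6)/(65.4 − 40.6) × (28 − 23) = 26.4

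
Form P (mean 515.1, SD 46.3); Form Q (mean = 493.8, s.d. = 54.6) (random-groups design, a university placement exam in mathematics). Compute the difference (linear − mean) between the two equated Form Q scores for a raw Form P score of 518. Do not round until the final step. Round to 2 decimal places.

Mean-equated: 518 + (493.8 − 515.1) = 496.70
Linear-equated: (54.6/46.3)(518 − 515.1) + 493.8 = 497.220
Difference = 497.220 − 496.70 = 0.52

0.52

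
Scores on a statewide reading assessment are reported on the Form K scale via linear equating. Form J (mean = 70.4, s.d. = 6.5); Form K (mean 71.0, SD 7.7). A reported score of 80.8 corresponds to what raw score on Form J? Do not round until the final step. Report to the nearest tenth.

Invert y = (SD_Y/SD_X)(x − M_X) + M_Y:
x = (SD_X/SD_Y)(y − M_Y) + M_X = (6.5/7.7)(80.8 − 71.0) + 70.4
x = 0.844156 × 9.800 + 70.4 = 78.7

78.7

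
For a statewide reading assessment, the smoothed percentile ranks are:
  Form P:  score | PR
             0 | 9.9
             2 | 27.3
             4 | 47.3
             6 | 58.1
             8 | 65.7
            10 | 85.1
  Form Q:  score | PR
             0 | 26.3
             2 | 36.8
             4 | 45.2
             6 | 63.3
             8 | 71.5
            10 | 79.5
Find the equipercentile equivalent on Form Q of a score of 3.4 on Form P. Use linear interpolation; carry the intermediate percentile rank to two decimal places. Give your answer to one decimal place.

PR of 3.4 on Form P: 27.3 + (3.4 − 2)/(4 − 2) × (47.3 − 27.3) = 41.30
On Form Q, PR 41.30 falls between score 2 (PR 36.8) and 4 (PR 45.2).
Interpolate: 2 + (41.30 − 36.8)/(45.2 − 36.8) × (4 − 2) = 3.1

3.1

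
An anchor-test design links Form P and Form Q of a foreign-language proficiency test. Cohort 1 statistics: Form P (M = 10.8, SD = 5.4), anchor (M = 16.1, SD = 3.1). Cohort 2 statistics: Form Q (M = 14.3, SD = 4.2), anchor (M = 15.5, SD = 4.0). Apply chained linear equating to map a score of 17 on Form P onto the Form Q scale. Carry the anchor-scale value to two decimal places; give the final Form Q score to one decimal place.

18.7

Form P → anchor (Cohort 1): v = (3.1/5.4)(17 − 10.8) + 16.1 = 19.66
anchor → Form Q (Cohort 2): y = (4.2/4.0)(19.66 − 15.5) + 14.3 = 18.7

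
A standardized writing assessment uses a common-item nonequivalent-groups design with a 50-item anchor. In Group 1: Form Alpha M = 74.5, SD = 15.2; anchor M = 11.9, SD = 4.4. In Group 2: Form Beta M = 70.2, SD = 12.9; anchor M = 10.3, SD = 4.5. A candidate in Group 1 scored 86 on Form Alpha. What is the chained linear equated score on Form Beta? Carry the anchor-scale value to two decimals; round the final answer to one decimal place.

Form Alpha → anchor (Group 1): v = (4.4/15.2)(86 − 74.5) + 11.9 = 15.23
anchor → Form Beta (Group 2): y = (12.9/4.5)(15.23 − 10.3) + 70.2 = 84.3

84.3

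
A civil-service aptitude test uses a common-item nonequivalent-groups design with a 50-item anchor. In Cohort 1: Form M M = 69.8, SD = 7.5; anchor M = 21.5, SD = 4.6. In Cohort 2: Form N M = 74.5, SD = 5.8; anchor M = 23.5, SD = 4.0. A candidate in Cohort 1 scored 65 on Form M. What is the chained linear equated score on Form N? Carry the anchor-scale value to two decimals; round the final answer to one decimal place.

Form M → anchor (Cohort 1): v = (4.6/7.5)(65 − 69.8) + 21.5 = 18.56
anchor → Form N (Cohort 2): y = (5.8/4.0)(18.56 − 23.5) + 74.5 = 67.3

67.3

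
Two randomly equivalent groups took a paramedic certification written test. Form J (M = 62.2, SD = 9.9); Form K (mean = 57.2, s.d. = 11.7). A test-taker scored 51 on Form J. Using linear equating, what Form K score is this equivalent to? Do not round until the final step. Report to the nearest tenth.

44.0

Linear equating: y = (SD_Y/SD_X)(x − M_X) + M_Y
y = (11.7/9.9)(51 − 62.2) + 57.2
y = 1.181818 × -11.2 + 57.2 = -13.2364 + 57.2 = 44.0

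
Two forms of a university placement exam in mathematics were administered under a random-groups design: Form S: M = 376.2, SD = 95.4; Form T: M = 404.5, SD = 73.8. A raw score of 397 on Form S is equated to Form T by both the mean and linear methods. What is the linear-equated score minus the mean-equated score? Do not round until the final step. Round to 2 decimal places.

-4.71

Mean-equated: 397 + (404.5 − 376.2) = 425.30
Linear-equated: (73.8/95.4)(397 − 376.2) + 404.5 = 420.591
Difference = 420.591 − 425.30 = -4.71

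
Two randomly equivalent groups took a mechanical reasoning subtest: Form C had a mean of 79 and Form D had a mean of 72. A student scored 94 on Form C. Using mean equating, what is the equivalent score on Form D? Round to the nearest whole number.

Mean equating: y = x + (M_Y − M_X) = 94 + (72 − 79) = 87

87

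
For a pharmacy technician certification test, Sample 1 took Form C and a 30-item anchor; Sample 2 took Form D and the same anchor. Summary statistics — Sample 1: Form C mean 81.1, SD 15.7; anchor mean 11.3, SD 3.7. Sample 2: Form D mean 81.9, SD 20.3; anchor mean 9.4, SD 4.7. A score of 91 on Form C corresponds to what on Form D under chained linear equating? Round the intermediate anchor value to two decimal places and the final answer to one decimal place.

Form C → anchor (Sample 1): v = (3.7/15.7)(91 − 81.1) + 11.3 = 13.63
anchor → Form D (Sample 2): y = (20.3/4.7)(13.63 − 9.4) + 81.9 = 100.2

100.2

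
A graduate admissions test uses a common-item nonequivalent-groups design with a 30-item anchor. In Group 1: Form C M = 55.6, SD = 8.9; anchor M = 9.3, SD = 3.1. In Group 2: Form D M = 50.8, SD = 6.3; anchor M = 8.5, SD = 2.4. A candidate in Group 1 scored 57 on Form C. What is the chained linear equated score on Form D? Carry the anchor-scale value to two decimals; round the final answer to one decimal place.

Form C → anchor (Group 1): v = (3.1/8.9)(57 − 55.6) + 9.3 = 9.79
anchor → Form D (Group 2): y = (6.3/2.4)(9.79 − 8.5) + 50.8 = 54.2

54.2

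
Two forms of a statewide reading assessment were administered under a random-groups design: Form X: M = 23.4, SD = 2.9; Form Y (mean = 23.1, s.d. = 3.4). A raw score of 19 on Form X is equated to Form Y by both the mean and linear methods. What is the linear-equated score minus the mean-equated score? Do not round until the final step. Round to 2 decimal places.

-0.76

Mean-equated: 19 + (23.1 − 23.4) = 18.70
Linear-equated: (3.4/2.9)(19 − 23.4) + 23.1 = 17.941
Difference = 17.941 − 18.70 = -0.76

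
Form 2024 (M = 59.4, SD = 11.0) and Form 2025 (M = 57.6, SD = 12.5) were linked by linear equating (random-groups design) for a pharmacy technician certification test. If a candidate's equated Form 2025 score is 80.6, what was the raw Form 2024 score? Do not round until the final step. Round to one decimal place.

79.6

Invert y = (SD_Y/SD_X)(x − M_X) + M_Y:
x = (SD_X/SD_Y)(y − M_Y) + M_X = (11.0/12.5)(80.6 − 57.6) + 59.4
x = 0.880000 × 23.000 + 59.4 = 79.6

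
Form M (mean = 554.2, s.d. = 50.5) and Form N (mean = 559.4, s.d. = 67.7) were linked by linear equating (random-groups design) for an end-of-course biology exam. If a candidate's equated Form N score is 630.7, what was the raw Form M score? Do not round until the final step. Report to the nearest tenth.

Invert y = (SD_Y/SD_X)(x − M_X) + M_Y:
x = (SD_X/SD_Y)(y − M_Y) + M_X = (50.5/67.7)(630.7 − 559.4) + 554.2
x = 0.745938 × 71.300 + 554.2 = 607.4

607.4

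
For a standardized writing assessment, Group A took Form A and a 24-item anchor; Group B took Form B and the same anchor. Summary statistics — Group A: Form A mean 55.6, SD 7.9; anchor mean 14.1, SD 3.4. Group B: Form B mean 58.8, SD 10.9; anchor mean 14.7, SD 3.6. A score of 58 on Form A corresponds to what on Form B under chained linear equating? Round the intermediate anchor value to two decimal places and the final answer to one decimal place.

Form A → anchor (Group A): v = (3.4/7.9)(58 − 55.6) + 14.1 = 15.13
anchor → Form B (Group B): y = (10.9/3.6)(15.13 − 14.7) + 58.8 = 60.1

60.1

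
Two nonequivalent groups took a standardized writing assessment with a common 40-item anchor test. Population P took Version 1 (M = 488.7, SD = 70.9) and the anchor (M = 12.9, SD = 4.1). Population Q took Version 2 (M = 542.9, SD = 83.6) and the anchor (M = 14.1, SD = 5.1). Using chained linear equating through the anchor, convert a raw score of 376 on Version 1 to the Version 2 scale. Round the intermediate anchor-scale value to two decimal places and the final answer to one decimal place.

Version 1 → anchor (Population P): v = (4.1/70.9)(376 − 488.7) + 12.9 = 6.38
anchor → Version 2 (Population Q): y = (83.6/5.1)(6.38 − 14.1) + 542.9 = 416.4

416.4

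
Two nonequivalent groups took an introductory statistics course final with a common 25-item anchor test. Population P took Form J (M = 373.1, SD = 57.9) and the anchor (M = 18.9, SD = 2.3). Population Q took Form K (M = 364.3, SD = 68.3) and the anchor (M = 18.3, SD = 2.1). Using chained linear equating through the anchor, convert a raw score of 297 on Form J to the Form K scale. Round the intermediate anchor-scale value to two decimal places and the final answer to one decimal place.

Form J → anchor (Population P): v = (2.3/57.9)(297 − 373.1) + 18.9 = 15.88
anchor → Form K (Population Q): y = (68.3/2.1)(15.88 − 18.3) + 364.3 = 285.6

285.6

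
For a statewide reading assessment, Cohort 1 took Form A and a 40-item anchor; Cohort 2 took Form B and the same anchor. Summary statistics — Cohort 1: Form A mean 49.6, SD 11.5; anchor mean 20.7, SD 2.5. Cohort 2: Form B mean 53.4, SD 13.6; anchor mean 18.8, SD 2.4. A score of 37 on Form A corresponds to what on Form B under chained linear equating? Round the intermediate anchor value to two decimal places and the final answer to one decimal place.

Form A → anchor (Cohort 1): v = (2.5/11.5)(37 − 49.6) + 20.7 = 17.96
anchor → Form B (Cohort 2): y = (13.6/2.4)(17.96 − 18.8) + 53.4 = 48.6

48.6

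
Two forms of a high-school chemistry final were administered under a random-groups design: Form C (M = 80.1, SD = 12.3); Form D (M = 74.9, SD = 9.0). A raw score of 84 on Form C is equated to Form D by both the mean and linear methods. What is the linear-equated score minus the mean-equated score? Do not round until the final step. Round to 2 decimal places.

Mean-equated: 84 + (74.9 − 80.1) = 78.80
Linear-equated: (9.0/12.3)(84 − 80.1) + 74.9 = 77.754
Difference = 77.754 − 78.80 = -1.05

-1.05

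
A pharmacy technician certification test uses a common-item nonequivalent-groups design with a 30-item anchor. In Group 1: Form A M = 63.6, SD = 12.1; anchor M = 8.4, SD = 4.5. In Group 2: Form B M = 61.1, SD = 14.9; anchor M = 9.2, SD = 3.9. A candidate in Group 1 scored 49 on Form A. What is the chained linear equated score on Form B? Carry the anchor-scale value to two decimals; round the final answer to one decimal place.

37.3

Form A → anchor (Group 1): v = (4.5/12.1)(49 − 63.6) + 8.4 = 2.97
anchor → Form B (Group 2): y = (14.9/3.9)(2.97 − 9.2) + 61.1 = 37.3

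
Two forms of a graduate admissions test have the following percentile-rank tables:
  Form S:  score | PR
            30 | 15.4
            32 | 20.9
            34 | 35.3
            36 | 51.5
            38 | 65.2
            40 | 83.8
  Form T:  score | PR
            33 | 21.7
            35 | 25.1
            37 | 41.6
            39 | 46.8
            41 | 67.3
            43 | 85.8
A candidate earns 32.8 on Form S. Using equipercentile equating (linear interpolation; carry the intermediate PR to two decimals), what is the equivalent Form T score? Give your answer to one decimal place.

35.2

PR of 32.8 on Form S: 20.9 + (32.8 − 32)/(34 − 32) × (35.3 − 20.9) = 26.66
On Form T, PR 26.66 falls between score 35 (PR 25.1) and 37 (PR 41.6).
Interpolate: 35 + (26.66 − 25.1)/(41.6 − 25.1) × (37 − 35) = 35.2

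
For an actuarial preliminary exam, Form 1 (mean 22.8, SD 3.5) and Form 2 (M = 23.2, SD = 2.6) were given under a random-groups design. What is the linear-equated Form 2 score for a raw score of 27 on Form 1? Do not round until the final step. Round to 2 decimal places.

26.32

Linear equating: y = (SD_Y/SD_X)(x − M_X) + M_Y
y = (2.6/3.5)(27 − 22.8) + 23.2
y = 0.742857 × 4.2 + 23.2 = 3.1200 + 23.2 = 26.32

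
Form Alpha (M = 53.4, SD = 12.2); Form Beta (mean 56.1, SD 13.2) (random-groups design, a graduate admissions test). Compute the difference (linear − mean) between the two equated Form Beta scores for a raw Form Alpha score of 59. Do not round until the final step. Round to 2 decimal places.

0.46

Mean-equated: 59 + (56.1 − 53.4) = 61.70
Linear-equated: (13.2/12.2)(59 − 53.4) + 56.1 = 62.159
Difference = 62.159 − 61.70 = 0.46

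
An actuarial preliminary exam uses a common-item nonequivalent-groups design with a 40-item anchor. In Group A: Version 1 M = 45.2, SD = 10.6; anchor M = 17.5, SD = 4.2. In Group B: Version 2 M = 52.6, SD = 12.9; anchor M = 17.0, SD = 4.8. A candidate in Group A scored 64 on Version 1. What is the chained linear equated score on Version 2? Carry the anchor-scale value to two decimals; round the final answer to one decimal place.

74.0

Version 1 → anchor (Group A): v = (4.2/10.6)(64 − 45.2) + 17.5 = 24.95
anchor → Version 2 (Group B): y = (12.9/4.8)(24.95 − 17.0) + 52.6 = 74.0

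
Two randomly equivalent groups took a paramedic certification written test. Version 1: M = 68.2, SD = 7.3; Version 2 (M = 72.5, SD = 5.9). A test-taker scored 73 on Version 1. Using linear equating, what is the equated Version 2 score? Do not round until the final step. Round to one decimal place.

Linear equating: y = (SD_Y/SD_X)(x − M_X) + M_Y
y = (5.9/7.3)(73 − 68.2) + 72.5
y = 0.808219 × 4.8 + 72.5 = 3.8795 + 72.5 = 76.4

76.4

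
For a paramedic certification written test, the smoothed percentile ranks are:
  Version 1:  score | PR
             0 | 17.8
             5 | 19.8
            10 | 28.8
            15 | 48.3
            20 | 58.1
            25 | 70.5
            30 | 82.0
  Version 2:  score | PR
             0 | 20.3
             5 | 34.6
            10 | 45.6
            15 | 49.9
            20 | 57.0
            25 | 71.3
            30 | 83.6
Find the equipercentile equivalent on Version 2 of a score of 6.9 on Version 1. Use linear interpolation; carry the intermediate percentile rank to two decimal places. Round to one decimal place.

1.0

PR of 6.9 on Version 1: 19.8 + (6.9 − 5)/(10 − 5) × (28.8 − 19.8) = 23.22
On Version 2, PR 23.22 falls between score 0 (PR 20.3) and 5 (PR 34.6).
Interpolate: 0 + (23.22 − 20.3)/(34.6 − 20.3) × (5 − 0) = 1.0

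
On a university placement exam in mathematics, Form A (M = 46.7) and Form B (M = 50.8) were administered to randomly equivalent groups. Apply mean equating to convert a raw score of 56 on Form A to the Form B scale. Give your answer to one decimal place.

Mean equating: y = x + (M_Y − M_X) = 56 + (50.8 − 46.7) = 60.1

60.1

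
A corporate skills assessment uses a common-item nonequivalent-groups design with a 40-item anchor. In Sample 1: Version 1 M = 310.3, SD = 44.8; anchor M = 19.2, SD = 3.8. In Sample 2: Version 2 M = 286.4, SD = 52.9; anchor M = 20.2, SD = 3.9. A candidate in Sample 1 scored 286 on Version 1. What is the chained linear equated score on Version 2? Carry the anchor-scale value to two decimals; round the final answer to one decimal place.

244.9

Version 1 → anchor (Sample 1): v = (3.8/44.8)(286 − 310.3) + 19.2 = 17.14
anchor → Version 2 (Sample 2): y = (52.9/3.9)(17.14 − 20.2) + 286.4 = 244.9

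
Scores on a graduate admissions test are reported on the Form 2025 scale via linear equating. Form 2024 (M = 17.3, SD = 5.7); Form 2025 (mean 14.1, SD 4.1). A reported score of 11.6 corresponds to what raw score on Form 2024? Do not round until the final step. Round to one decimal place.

Invert y = (SD_Y/SD_X)(x − M_X) + M_Y:
x = (SD_X/SD_Y)(y − M_Y) + M_X = (5.7/4.1)(11.6 − 14.1) + 17.3
x = 1.390244 × -2.500 + 17.3 = 13.8

13.8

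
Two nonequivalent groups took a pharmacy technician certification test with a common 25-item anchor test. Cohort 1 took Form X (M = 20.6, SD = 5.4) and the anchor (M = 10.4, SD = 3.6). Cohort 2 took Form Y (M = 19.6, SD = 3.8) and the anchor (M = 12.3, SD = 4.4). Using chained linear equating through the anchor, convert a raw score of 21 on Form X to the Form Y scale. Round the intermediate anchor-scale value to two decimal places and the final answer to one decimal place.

Form X → anchor (Cohort 1): v = (3.6/5.4)(21 − 20.6) + 10.4 = 10.67
anchor → Form Y (Cohort 2): y = (3.8/4.4)(10.67 − 12.3) + 19.6 = 18.2

18.2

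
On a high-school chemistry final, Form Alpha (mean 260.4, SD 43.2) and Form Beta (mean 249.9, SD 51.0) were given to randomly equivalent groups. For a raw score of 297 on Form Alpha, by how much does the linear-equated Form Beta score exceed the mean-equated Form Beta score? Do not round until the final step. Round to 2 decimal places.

Mean-equated: 297 + (249.9 − 260.4) = 286.50
Linear-equated: (51.0/43.2)(297 − 260.4) + 249.9 = 293.108
Difference = 293.108 − 286.50 = 6.61

6.61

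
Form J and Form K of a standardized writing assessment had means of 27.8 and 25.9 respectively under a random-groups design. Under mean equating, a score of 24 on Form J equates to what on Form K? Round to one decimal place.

22.1

Mean equating: y = x + (M_Y − M_X) = 24 + (25.9 − 27.8) = 22.1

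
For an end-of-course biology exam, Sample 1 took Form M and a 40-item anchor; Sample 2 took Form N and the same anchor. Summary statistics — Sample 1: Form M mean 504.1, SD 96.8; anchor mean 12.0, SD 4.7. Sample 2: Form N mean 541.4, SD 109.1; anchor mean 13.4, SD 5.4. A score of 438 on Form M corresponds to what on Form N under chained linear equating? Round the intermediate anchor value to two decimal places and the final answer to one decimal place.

Form M → anchor (Sample 1): v = (4.7/96.8)(438 − 504.1) + 12.0 = 8.79
anchor → Form N (Sample 2): y = (109.1/5.4)(8.79 − 13.4) + 541.4 = 448.3

448.3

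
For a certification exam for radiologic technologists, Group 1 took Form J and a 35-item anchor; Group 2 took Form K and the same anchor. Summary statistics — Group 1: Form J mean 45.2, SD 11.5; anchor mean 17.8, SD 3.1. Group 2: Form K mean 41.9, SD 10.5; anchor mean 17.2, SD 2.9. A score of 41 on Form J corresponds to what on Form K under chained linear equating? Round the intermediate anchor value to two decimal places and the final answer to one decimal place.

40.0

Form J → anchor (Group 1): v = (3.1/11.5)(41 − 45.2) + 17.8 = 16.67
anchor → Form K (Group 2): y = (10.5/2.9)(16.67 − 17.2) + 41.9 = 40.0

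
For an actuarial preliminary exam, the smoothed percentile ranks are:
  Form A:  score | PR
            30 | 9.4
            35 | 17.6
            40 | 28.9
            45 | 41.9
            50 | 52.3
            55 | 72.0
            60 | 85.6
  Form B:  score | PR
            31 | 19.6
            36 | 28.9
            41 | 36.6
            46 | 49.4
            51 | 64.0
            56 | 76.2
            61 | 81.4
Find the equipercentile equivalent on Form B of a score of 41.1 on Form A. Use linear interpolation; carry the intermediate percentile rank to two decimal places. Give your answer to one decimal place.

37.9

PR of 41.1 on Form A: 28.9 + (41.1 − 40)/(45 − 40) × (41.9 − 28.9) = 31.76
On Form B, PR 31.76 falls between score 36 (PR 28.9) and 41 (PR 36.6).
Interpolate: 36 + (31.76 − 28.9)/(36.6 − 28.9) × (41 − 36) = 37.9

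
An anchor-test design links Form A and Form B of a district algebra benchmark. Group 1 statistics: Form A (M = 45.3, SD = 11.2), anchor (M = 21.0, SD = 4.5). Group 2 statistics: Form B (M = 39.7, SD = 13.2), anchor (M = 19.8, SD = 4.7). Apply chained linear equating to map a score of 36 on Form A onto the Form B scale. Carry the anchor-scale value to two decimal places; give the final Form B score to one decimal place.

Form A → anchor (Group 1): v = (4.5/11.2)(36 − 45.3) + 21.0 = 17.26
anchor → Form B (Group 2): y = (13.2/4.7)(17.26 − 19.8) + 39.7 = 32.6

32.6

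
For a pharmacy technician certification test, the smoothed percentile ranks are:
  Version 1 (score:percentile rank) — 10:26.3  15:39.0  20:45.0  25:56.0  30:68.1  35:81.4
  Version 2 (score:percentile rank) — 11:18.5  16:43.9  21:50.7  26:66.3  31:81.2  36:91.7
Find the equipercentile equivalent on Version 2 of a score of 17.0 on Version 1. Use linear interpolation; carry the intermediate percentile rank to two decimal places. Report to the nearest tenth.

15.5

PR of 17.0 on Version 1: 39.0 + (17.0 − 15)/(20 − 15) × (45.0 − 39.0) = 41.40
On Version 2, PR 41.40 falls between score 11 (PR 18.5) and 16 (PR 43.9).
Interpolate: 11 + (41.40 − 18.5)/(43.9 − 18.5) × (16 − 11) = 15.5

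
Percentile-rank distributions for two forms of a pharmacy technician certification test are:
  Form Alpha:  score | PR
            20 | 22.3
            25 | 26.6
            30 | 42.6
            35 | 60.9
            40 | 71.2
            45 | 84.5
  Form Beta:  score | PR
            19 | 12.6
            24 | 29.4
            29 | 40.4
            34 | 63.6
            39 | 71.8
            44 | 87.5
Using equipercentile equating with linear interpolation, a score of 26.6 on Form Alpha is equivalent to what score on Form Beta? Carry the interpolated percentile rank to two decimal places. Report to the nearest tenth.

25.1

PR of 26.6 on Form Alpha: 26.6 + (26.6 − 25)/(30 − 25) × (42.6 − 26.6) = 31.72
On Form Beta, PR 31.72 falls between score 24 (PR 29.4) and 29 (PR 40.4).
Interpolate: 24 + (31.72 − 29.4)/(40.4 − 29.4) × (29 − 24) = 25.1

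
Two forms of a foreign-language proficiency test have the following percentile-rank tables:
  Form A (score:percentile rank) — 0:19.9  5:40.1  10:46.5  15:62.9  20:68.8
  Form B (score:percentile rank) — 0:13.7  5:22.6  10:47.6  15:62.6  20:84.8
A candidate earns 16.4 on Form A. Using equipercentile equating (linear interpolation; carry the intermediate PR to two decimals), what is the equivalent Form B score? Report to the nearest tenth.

PR of 16.4 on Form A: 62.9 + (16.4 − 15)/(20 − 15) × (68.8 − 62.9) = 64.55
On Form B, PR 64.55 falls between score 15 (PR 62.6) and 20 (PR 84.8).
Interpolate: 15 + (64.55 − 62.6)/(84.8 − 62.6) × (20 − 15) = 15.4

15.4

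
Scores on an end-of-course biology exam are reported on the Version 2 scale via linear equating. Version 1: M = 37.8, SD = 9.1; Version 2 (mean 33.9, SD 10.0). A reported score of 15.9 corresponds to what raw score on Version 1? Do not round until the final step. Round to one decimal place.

21.4

Invert y = (SD_Y/SD_X)(x − M_X) + M_Y:
x = (SD_X/SD_Y)(y − M_Y) + M_X = (9.1/10.0)(15.9 − 33.9) + 37.8
x = 0.910000 × -18.000 + 37.8 = 21.4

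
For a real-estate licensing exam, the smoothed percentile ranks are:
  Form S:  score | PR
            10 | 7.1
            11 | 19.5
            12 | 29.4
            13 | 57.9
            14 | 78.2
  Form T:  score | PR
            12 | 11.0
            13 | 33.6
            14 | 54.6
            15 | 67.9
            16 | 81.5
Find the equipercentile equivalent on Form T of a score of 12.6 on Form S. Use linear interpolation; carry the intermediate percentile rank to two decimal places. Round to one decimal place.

PR of 12.6 on Form S: 29.4 + (12.6 − 12)/(13 − 12) × (57.9 − 29.4) = 46.50
On Form T, PR 46.50 falls between score 13 (PR 33.6) and 14 (PR 54.6).
Interpolate: 13 + (46.50 − 33.6)/(54.6 − 33.6) × (14 − 13) = 13.6

13.6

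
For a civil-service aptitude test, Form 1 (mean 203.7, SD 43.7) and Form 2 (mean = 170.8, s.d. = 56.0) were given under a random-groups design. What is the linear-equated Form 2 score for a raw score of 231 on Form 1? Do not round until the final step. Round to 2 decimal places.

Linear equating: y = (SD_Y/SD_X)(x − M_X) + M_Y
y = (56.0/43.7)(231 − 203.7) + 170.8
y = 1.281465 × 27.3 + 170.8 = 34.9840 + 170.8 = 205.78

205.78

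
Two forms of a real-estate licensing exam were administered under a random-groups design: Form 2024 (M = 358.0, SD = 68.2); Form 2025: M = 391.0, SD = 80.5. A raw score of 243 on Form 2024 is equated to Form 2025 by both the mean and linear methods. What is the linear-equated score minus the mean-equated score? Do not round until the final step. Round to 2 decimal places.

-20.74

Mean-equated: 243 + (391.0 − 358.0) = 276.00
Linear-equated: (80.5/68.2)(243 − 358.0) + 391.0 = 255.260
Difference = 255.260 − 276.00 = -20.74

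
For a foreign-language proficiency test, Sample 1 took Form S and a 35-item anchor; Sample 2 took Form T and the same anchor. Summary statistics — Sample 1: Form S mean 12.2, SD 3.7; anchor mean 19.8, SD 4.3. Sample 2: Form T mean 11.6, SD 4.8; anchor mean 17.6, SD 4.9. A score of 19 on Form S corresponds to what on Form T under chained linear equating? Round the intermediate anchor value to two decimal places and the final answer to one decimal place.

21.5

Form S → anchor (Sample 1): v = (4.3/3.7)(19 − 12.2) + 19.8 = 27.70
anchor → Form T (Sample 2): y = (4.8/4.9)(27.70 − 17.6) + 11.6 = 21.5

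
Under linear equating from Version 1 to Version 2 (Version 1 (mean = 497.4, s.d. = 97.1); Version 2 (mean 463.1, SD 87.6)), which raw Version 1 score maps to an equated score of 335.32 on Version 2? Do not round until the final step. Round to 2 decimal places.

Invert y = (SD_Y/SD_X)(x − M_X) + M_Y:
x = (SD_X/SD_Y)(y − M_Y) + M_X = (97.1/87.6)(335.32 − 463.1) + 497.4
x = 1.108447 × -127.780 + 497.4 = 355.76

355.76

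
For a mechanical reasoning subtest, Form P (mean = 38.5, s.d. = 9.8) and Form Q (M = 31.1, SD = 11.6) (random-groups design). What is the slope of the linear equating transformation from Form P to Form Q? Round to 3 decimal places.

1.184

A = SD_Y / SD_X = 11.6 / 9.8 = 1.184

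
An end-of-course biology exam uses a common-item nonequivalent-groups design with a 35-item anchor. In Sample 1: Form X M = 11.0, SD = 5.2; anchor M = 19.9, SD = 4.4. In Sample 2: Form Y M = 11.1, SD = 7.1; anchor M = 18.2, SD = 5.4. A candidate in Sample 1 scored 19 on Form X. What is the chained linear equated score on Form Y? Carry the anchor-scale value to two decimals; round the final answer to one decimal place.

22.2

Form X → anchor (Sample 1): v = (4.4/5.2)(19 − 11.0) + 19.9 = 26.67
anchor → Form Y (Sample 2): y = (7.1/5.4)(26.67 − 18.2) + 11.1 = 22.2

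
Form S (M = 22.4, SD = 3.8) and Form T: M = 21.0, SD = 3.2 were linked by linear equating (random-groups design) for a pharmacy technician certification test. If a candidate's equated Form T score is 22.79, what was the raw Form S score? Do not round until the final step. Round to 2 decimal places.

24.53

Invert y = (SD_Y/SD_X)(x − M_X) + M_Y:
x = (SD_X/SD_Y)(y − M_Y) + M_X = (3.8/3.2)(22.79 − 21.0) + 22.4
x = 1.187500 × 1.790 + 22.4 = 24.53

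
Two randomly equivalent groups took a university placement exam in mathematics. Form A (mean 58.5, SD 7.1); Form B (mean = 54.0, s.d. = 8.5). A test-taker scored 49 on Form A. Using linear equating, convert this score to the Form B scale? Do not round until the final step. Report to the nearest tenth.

Linear equating: y = (SD_Y/SD_X)(x − M_X) + M_Y
y = (8.5/7.1)(49 − 58.5) + 54.0
y = 1.197183 × -9.5 + 54.0 = -11.3732 + 54.0 = 42.6

42.6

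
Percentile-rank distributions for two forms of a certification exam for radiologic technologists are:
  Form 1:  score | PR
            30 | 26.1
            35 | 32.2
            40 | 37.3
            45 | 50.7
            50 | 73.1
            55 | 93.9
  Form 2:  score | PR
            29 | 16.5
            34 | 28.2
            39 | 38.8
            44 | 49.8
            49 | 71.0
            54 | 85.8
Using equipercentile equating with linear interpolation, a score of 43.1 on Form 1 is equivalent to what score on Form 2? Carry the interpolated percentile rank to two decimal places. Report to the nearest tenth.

42.1

PR of 43.1 on Form 1: 37.3 + (43.1 − 40)/(45 − 40) × (50.7 − 37.3) = 45.61
On Form 2, PR 45.61 falls between score 39 (PR 38.8) and 44 (PR 49.8).
Interpolate: 39 + (45.61 − 38.8)/(49.8 − 38.8) × (44 − 39) = 42.1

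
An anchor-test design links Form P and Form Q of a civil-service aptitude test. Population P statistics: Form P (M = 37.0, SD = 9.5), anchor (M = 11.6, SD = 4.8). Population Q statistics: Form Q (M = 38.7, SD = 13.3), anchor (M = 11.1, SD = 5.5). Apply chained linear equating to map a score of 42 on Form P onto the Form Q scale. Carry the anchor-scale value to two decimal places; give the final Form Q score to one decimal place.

46.0

Form P → anchor (Population P): v = (4.8/9.5)(42 − 37.0) + 11.6 = 14.13
anchor → Form Q (Population Q): y = (13.3/5.5)(14.13 − 11.1) + 38.7 = 46.0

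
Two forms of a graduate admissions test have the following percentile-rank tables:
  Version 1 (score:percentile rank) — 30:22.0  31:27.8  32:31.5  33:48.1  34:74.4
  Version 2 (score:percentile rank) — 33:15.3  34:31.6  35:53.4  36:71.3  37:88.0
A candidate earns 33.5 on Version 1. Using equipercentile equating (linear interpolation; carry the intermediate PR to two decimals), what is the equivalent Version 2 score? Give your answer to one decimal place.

35.4

PR of 33.5 on Version 1: 48.1 + (33.5 − 33)/(34 − 33) × (74.4 − 48.1) = 61.25
On Version 2, PR 61.25 falls between score 35 (PR 53.4) and 36 (PR 71.3).
Interpolate: 35 + (61.25 − 53.4)/(71.3 − 53.4) × (36 − 35) = 35.4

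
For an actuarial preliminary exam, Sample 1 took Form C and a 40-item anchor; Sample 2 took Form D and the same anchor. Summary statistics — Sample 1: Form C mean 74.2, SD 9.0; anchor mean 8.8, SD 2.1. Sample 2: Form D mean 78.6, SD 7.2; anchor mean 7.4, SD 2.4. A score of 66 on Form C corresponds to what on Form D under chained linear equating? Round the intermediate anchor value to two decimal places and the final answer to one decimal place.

77.1

Form C → anchor (Sample 1): v = (2.1/9.0)(66 − 74.2) + 8.8 = 6.89
anchor → Form D (Sample 2): y = (7.2/2.4)(6.89 − 7.4) + 78.6 = 77.1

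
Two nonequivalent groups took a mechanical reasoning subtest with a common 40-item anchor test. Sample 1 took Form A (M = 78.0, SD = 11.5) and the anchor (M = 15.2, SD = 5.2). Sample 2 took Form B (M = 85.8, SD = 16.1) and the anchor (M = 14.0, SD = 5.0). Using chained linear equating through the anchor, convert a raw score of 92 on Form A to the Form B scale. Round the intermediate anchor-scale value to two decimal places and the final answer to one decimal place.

110.0

Form A → anchor (Sample 1): v = (5.2/11.5)(92 − 78.0) + 15.2 = 21.53
anchor → Form B (Sample 2): y = (16.1/5.0)(21.53 − 14.0) + 85.8 = 110.0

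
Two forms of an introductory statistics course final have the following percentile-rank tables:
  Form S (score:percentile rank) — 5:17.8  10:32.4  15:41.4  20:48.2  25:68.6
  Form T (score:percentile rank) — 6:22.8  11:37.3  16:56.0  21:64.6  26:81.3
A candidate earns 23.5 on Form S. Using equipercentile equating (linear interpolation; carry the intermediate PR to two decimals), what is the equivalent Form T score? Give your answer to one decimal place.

PR of 23.5 on Form S: 48.2 + (23.5 − 20)/(25 − 20) × (68.6 − 48.2) = 62.48
On Form T, PR 62.48 falls between score 16 (PR 56.0) and 21 (PR 64.6).
Interpolate: 16 + (62.48 − 56.0)/(64.6 − 56.0) × (21 − 16) = 19.8

19.8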